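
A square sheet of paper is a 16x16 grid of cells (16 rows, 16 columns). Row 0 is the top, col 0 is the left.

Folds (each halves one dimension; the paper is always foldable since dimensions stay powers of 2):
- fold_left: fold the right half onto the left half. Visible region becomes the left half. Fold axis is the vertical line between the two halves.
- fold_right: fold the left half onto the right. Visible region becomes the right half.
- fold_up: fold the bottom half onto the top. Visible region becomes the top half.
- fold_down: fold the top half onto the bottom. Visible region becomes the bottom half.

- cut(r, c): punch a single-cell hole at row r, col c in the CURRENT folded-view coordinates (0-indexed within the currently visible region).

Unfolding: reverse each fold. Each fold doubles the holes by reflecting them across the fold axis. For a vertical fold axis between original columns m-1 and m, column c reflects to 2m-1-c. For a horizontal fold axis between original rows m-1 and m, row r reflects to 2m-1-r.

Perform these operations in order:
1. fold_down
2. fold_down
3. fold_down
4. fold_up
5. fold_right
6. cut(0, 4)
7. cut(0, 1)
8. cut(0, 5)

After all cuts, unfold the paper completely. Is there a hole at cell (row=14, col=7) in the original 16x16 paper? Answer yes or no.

Op 1 fold_down: fold axis h@8; visible region now rows[8,16) x cols[0,16) = 8x16
Op 2 fold_down: fold axis h@12; visible region now rows[12,16) x cols[0,16) = 4x16
Op 3 fold_down: fold axis h@14; visible region now rows[14,16) x cols[0,16) = 2x16
Op 4 fold_up: fold axis h@15; visible region now rows[14,15) x cols[0,16) = 1x16
Op 5 fold_right: fold axis v@8; visible region now rows[14,15) x cols[8,16) = 1x8
Op 6 cut(0, 4): punch at orig (14,12); cuts so far [(14, 12)]; region rows[14,15) x cols[8,16) = 1x8
Op 7 cut(0, 1): punch at orig (14,9); cuts so far [(14, 9), (14, 12)]; region rows[14,15) x cols[8,16) = 1x8
Op 8 cut(0, 5): punch at orig (14,13); cuts so far [(14, 9), (14, 12), (14, 13)]; region rows[14,15) x cols[8,16) = 1x8
Unfold 1 (reflect across v@8): 6 holes -> [(14, 2), (14, 3), (14, 6), (14, 9), (14, 12), (14, 13)]
Unfold 2 (reflect across h@15): 12 holes -> [(14, 2), (14, 3), (14, 6), (14, 9), (14, 12), (14, 13), (15, 2), (15, 3), (15, 6), (15, 9), (15, 12), (15, 13)]
Unfold 3 (reflect across h@14): 24 holes -> [(12, 2), (12, 3), (12, 6), (12, 9), (12, 12), (12, 13), (13, 2), (13, 3), (13, 6), (13, 9), (13, 12), (13, 13), (14, 2), (14, 3), (14, 6), (14, 9), (14, 12), (14, 13), (15, 2), (15, 3), (15, 6), (15, 9), (15, 12), (15, 13)]
Unfold 4 (reflect across h@12): 48 holes -> [(8, 2), (8, 3), (8, 6), (8, 9), (8, 12), (8, 13), (9, 2), (9, 3), (9, 6), (9, 9), (9, 12), (9, 13), (10, 2), (10, 3), (10, 6), (10, 9), (10, 12), (10, 13), (11, 2), (11, 3), (11, 6), (11, 9), (11, 12), (11, 13), (12, 2), (12, 3), (12, 6), (12, 9), (12, 12), (12, 13), (13, 2), (13, 3), (13, 6), (13, 9), (13, 12), (13, 13), (14, 2), (14, 3), (14, 6), (14, 9), (14, 12), (14, 13), (15, 2), (15, 3), (15, 6), (15, 9), (15, 12), (15, 13)]
Unfold 5 (reflect across h@8): 96 holes -> [(0, 2), (0, 3), (0, 6), (0, 9), (0, 12), (0, 13), (1, 2), (1, 3), (1, 6), (1, 9), (1, 12), (1, 13), (2, 2), (2, 3), (2, 6), (2, 9), (2, 12), (2, 13), (3, 2), (3, 3), (3, 6), (3, 9), (3, 12), (3, 13), (4, 2), (4, 3), (4, 6), (4, 9), (4, 12), (4, 13), (5, 2), (5, 3), (5, 6), (5, 9), (5, 12), (5, 13), (6, 2), (6, 3), (6, 6), (6, 9), (6, 12), (6, 13), (7, 2), (7, 3), (7, 6), (7, 9), (7, 12), (7, 13), (8, 2), (8, 3), (8, 6), (8, 9), (8, 12), (8, 13), (9, 2), (9, 3), (9, 6), (9, 9), (9, 12), (9, 13), (10, 2), (10, 3), (10, 6), (10, 9), (10, 12), (10, 13), (11, 2), (11, 3), (11, 6), (11, 9), (11, 12), (11, 13), (12, 2), (12, 3), (12, 6), (12, 9), (12, 12), (12, 13), (13, 2), (13, 3), (13, 6), (13, 9), (13, 12), (13, 13), (14, 2), (14, 3), (14, 6), (14, 9), (14, 12), (14, 13), (15, 2), (15, 3), (15, 6), (15, 9), (15, 12), (15, 13)]
Holes: [(0, 2), (0, 3), (0, 6), (0, 9), (0, 12), (0, 13), (1, 2), (1, 3), (1, 6), (1, 9), (1, 12), (1, 13), (2, 2), (2, 3), (2, 6), (2, 9), (2, 12), (2, 13), (3, 2), (3, 3), (3, 6), (3, 9), (3, 12), (3, 13), (4, 2), (4, 3), (4, 6), (4, 9), (4, 12), (4, 13), (5, 2), (5, 3), (5, 6), (5, 9), (5, 12), (5, 13), (6, 2), (6, 3), (6, 6), (6, 9), (6, 12), (6, 13), (7, 2), (7, 3), (7, 6), (7, 9), (7, 12), (7, 13), (8, 2), (8, 3), (8, 6), (8, 9), (8, 12), (8, 13), (9, 2), (9, 3), (9, 6), (9, 9), (9, 12), (9, 13), (10, 2), (10, 3), (10, 6), (10, 9), (10, 12), (10, 13), (11, 2), (11, 3), (11, 6), (11, 9), (11, 12), (11, 13), (12, 2), (12, 3), (12, 6), (12, 9), (12, 12), (12, 13), (13, 2), (13, 3), (13, 6), (13, 9), (13, 12), (13, 13), (14, 2), (14, 3), (14, 6), (14, 9), (14, 12), (14, 13), (15, 2), (15, 3), (15, 6), (15, 9), (15, 12), (15, 13)]

Answer: no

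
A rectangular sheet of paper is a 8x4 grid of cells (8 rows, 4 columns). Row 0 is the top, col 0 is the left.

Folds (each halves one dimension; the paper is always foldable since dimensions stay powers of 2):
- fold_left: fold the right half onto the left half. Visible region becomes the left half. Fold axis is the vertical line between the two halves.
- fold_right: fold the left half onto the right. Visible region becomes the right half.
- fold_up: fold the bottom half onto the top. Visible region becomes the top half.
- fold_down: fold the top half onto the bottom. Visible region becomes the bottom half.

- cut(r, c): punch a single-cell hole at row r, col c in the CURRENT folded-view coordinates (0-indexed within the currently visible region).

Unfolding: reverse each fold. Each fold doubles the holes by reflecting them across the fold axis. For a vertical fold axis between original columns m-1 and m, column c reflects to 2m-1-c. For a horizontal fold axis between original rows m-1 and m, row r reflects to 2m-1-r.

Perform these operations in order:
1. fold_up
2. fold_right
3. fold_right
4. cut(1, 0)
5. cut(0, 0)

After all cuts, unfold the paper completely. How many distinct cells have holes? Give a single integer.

Answer: 16

Derivation:
Op 1 fold_up: fold axis h@4; visible region now rows[0,4) x cols[0,4) = 4x4
Op 2 fold_right: fold axis v@2; visible region now rows[0,4) x cols[2,4) = 4x2
Op 3 fold_right: fold axis v@3; visible region now rows[0,4) x cols[3,4) = 4x1
Op 4 cut(1, 0): punch at orig (1,3); cuts so far [(1, 3)]; region rows[0,4) x cols[3,4) = 4x1
Op 5 cut(0, 0): punch at orig (0,3); cuts so far [(0, 3), (1, 3)]; region rows[0,4) x cols[3,4) = 4x1
Unfold 1 (reflect across v@3): 4 holes -> [(0, 2), (0, 3), (1, 2), (1, 3)]
Unfold 2 (reflect across v@2): 8 holes -> [(0, 0), (0, 1), (0, 2), (0, 3), (1, 0), (1, 1), (1, 2), (1, 3)]
Unfold 3 (reflect across h@4): 16 holes -> [(0, 0), (0, 1), (0, 2), (0, 3), (1, 0), (1, 1), (1, 2), (1, 3), (6, 0), (6, 1), (6, 2), (6, 3), (7, 0), (7, 1), (7, 2), (7, 3)]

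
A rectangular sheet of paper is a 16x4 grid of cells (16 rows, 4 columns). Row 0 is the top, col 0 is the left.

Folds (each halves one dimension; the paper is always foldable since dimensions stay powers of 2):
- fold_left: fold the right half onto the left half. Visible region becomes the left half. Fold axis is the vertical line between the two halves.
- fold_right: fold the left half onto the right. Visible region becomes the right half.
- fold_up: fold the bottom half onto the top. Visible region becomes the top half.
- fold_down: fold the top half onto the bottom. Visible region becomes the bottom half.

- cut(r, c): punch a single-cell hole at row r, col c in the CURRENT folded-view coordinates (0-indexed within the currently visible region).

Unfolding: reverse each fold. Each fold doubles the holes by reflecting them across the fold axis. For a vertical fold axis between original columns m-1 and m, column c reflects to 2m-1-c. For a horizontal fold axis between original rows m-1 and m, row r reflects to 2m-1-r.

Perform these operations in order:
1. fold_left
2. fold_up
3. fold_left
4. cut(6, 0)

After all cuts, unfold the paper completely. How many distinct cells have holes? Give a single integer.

Answer: 8

Derivation:
Op 1 fold_left: fold axis v@2; visible region now rows[0,16) x cols[0,2) = 16x2
Op 2 fold_up: fold axis h@8; visible region now rows[0,8) x cols[0,2) = 8x2
Op 3 fold_left: fold axis v@1; visible region now rows[0,8) x cols[0,1) = 8x1
Op 4 cut(6, 0): punch at orig (6,0); cuts so far [(6, 0)]; region rows[0,8) x cols[0,1) = 8x1
Unfold 1 (reflect across v@1): 2 holes -> [(6, 0), (6, 1)]
Unfold 2 (reflect across h@8): 4 holes -> [(6, 0), (6, 1), (9, 0), (9, 1)]
Unfold 3 (reflect across v@2): 8 holes -> [(6, 0), (6, 1), (6, 2), (6, 3), (9, 0), (9, 1), (9, 2), (9, 3)]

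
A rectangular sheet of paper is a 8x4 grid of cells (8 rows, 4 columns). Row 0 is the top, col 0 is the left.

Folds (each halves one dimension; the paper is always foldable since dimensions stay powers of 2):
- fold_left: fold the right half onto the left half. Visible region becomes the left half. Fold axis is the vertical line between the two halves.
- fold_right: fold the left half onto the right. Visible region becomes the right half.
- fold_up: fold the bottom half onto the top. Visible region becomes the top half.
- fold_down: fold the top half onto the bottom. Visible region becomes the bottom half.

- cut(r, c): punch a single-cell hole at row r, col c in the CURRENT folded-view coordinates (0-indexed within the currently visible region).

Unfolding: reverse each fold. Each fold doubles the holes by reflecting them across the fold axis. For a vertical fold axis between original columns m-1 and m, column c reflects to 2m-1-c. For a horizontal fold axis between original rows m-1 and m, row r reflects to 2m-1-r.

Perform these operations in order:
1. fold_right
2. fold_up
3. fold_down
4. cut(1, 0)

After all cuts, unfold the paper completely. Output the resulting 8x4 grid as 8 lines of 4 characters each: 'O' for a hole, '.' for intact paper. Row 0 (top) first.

Op 1 fold_right: fold axis v@2; visible region now rows[0,8) x cols[2,4) = 8x2
Op 2 fold_up: fold axis h@4; visible region now rows[0,4) x cols[2,4) = 4x2
Op 3 fold_down: fold axis h@2; visible region now rows[2,4) x cols[2,4) = 2x2
Op 4 cut(1, 0): punch at orig (3,2); cuts so far [(3, 2)]; region rows[2,4) x cols[2,4) = 2x2
Unfold 1 (reflect across h@2): 2 holes -> [(0, 2), (3, 2)]
Unfold 2 (reflect across h@4): 4 holes -> [(0, 2), (3, 2), (4, 2), (7, 2)]
Unfold 3 (reflect across v@2): 8 holes -> [(0, 1), (0, 2), (3, 1), (3, 2), (4, 1), (4, 2), (7, 1), (7, 2)]

Answer: .OO.
....
....
.OO.
.OO.
....
....
.OO.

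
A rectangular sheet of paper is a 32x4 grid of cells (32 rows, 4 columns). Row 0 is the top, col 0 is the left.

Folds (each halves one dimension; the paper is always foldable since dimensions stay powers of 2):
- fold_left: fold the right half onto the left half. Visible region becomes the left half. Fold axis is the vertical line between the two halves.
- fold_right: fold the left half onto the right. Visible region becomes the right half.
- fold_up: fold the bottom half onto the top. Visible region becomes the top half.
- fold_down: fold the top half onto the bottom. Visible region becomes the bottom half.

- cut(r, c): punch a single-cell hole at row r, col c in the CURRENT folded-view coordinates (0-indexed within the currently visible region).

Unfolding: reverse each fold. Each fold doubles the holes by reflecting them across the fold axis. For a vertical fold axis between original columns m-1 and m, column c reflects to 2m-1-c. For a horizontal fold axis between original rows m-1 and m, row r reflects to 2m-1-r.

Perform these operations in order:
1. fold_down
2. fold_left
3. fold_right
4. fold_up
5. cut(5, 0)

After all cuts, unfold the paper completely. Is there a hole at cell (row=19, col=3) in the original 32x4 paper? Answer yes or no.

Op 1 fold_down: fold axis h@16; visible region now rows[16,32) x cols[0,4) = 16x4
Op 2 fold_left: fold axis v@2; visible region now rows[16,32) x cols[0,2) = 16x2
Op 3 fold_right: fold axis v@1; visible region now rows[16,32) x cols[1,2) = 16x1
Op 4 fold_up: fold axis h@24; visible region now rows[16,24) x cols[1,2) = 8x1
Op 5 cut(5, 0): punch at orig (21,1); cuts so far [(21, 1)]; region rows[16,24) x cols[1,2) = 8x1
Unfold 1 (reflect across h@24): 2 holes -> [(21, 1), (26, 1)]
Unfold 2 (reflect across v@1): 4 holes -> [(21, 0), (21, 1), (26, 0), (26, 1)]
Unfold 3 (reflect across v@2): 8 holes -> [(21, 0), (21, 1), (21, 2), (21, 3), (26, 0), (26, 1), (26, 2), (26, 3)]
Unfold 4 (reflect across h@16): 16 holes -> [(5, 0), (5, 1), (5, 2), (5, 3), (10, 0), (10, 1), (10, 2), (10, 3), (21, 0), (21, 1), (21, 2), (21, 3), (26, 0), (26, 1), (26, 2), (26, 3)]
Holes: [(5, 0), (5, 1), (5, 2), (5, 3), (10, 0), (10, 1), (10, 2), (10, 3), (21, 0), (21, 1), (21, 2), (21, 3), (26, 0), (26, 1), (26, 2), (26, 3)]

Answer: no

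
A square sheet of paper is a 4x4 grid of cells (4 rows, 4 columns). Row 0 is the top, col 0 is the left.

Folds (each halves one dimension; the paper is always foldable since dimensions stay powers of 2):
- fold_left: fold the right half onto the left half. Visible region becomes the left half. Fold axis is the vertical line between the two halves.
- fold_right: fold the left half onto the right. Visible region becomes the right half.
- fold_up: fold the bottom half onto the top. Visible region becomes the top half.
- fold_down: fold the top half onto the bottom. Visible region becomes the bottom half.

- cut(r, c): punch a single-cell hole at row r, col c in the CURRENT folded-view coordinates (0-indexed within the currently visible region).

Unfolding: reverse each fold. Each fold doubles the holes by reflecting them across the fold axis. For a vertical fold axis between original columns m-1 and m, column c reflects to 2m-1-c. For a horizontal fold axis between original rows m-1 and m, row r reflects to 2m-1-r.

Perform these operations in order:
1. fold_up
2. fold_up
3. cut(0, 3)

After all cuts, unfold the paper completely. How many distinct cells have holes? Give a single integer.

Op 1 fold_up: fold axis h@2; visible region now rows[0,2) x cols[0,4) = 2x4
Op 2 fold_up: fold axis h@1; visible region now rows[0,1) x cols[0,4) = 1x4
Op 3 cut(0, 3): punch at orig (0,3); cuts so far [(0, 3)]; region rows[0,1) x cols[0,4) = 1x4
Unfold 1 (reflect across h@1): 2 holes -> [(0, 3), (1, 3)]
Unfold 2 (reflect across h@2): 4 holes -> [(0, 3), (1, 3), (2, 3), (3, 3)]

Answer: 4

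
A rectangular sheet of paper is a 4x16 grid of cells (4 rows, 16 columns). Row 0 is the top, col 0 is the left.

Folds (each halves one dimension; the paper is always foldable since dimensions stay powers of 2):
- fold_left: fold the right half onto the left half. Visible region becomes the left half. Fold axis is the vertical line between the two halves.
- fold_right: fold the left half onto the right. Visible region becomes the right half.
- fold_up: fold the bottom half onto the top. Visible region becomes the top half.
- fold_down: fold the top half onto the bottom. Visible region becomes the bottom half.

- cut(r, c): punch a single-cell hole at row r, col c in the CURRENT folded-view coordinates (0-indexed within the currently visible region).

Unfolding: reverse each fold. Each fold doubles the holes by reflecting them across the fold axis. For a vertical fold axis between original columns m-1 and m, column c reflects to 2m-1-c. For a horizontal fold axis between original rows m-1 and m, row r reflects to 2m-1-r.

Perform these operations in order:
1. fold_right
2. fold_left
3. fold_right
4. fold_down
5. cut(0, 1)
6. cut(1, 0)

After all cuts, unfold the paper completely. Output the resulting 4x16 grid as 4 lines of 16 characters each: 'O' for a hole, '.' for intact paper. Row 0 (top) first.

Answer: .OO..OO..OO..OO.
O..OO..OO..OO..O
O..OO..OO..OO..O
.OO..OO..OO..OO.

Derivation:
Op 1 fold_right: fold axis v@8; visible region now rows[0,4) x cols[8,16) = 4x8
Op 2 fold_left: fold axis v@12; visible region now rows[0,4) x cols[8,12) = 4x4
Op 3 fold_right: fold axis v@10; visible region now rows[0,4) x cols[10,12) = 4x2
Op 4 fold_down: fold axis h@2; visible region now rows[2,4) x cols[10,12) = 2x2
Op 5 cut(0, 1): punch at orig (2,11); cuts so far [(2, 11)]; region rows[2,4) x cols[10,12) = 2x2
Op 6 cut(1, 0): punch at orig (3,10); cuts so far [(2, 11), (3, 10)]; region rows[2,4) x cols[10,12) = 2x2
Unfold 1 (reflect across h@2): 4 holes -> [(0, 10), (1, 11), (2, 11), (3, 10)]
Unfold 2 (reflect across v@10): 8 holes -> [(0, 9), (0, 10), (1, 8), (1, 11), (2, 8), (2, 11), (3, 9), (3, 10)]
Unfold 3 (reflect across v@12): 16 holes -> [(0, 9), (0, 10), (0, 13), (0, 14), (1, 8), (1, 11), (1, 12), (1, 15), (2, 8), (2, 11), (2, 12), (2, 15), (3, 9), (3, 10), (3, 13), (3, 14)]
Unfold 4 (reflect across v@8): 32 holes -> [(0, 1), (0, 2), (0, 5), (0, 6), (0, 9), (0, 10), (0, 13), (0, 14), (1, 0), (1, 3), (1, 4), (1, 7), (1, 8), (1, 11), (1, 12), (1, 15), (2, 0), (2, 3), (2, 4), (2, 7), (2, 8), (2, 11), (2, 12), (2, 15), (3, 1), (3, 2), (3, 5), (3, 6), (3, 9), (3, 10), (3, 13), (3, 14)]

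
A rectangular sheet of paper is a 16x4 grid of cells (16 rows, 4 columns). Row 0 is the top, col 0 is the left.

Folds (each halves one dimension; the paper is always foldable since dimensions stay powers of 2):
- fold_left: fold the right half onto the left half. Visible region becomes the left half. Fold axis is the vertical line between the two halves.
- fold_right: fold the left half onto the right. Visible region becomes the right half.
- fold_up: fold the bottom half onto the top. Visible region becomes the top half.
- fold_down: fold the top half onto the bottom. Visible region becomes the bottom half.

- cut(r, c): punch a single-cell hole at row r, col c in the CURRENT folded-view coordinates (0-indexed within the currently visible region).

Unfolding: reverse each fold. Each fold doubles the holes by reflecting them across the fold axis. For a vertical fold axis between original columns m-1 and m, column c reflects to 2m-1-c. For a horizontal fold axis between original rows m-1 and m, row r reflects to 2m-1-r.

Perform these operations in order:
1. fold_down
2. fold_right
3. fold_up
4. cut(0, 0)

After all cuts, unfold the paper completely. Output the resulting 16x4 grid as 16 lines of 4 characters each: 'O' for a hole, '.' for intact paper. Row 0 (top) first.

Op 1 fold_down: fold axis h@8; visible region now rows[8,16) x cols[0,4) = 8x4
Op 2 fold_right: fold axis v@2; visible region now rows[8,16) x cols[2,4) = 8x2
Op 3 fold_up: fold axis h@12; visible region now rows[8,12) x cols[2,4) = 4x2
Op 4 cut(0, 0): punch at orig (8,2); cuts so far [(8, 2)]; region rows[8,12) x cols[2,4) = 4x2
Unfold 1 (reflect across h@12): 2 holes -> [(8, 2), (15, 2)]
Unfold 2 (reflect across v@2): 4 holes -> [(8, 1), (8, 2), (15, 1), (15, 2)]
Unfold 3 (reflect across h@8): 8 holes -> [(0, 1), (0, 2), (7, 1), (7, 2), (8, 1), (8, 2), (15, 1), (15, 2)]

Answer: .OO.
....
....
....
....
....
....
.OO.
.OO.
....
....
....
....
....
....
.OO.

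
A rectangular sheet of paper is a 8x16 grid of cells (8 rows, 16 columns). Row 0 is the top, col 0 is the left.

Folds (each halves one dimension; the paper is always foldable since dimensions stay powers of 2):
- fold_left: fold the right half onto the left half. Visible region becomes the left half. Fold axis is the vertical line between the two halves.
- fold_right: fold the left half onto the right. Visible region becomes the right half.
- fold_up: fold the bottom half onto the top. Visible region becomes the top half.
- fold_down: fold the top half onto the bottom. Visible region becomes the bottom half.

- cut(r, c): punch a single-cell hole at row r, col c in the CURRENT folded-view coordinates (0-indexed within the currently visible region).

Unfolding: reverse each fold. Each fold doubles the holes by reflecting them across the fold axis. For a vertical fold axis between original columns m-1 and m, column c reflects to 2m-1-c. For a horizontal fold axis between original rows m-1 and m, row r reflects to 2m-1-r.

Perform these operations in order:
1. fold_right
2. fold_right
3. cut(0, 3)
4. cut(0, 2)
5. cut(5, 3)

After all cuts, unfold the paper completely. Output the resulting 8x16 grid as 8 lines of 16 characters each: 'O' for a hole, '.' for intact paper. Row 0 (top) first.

Answer: OO....OOOO....OO
................
................
................
................
O......OO......O
................
................

Derivation:
Op 1 fold_right: fold axis v@8; visible region now rows[0,8) x cols[8,16) = 8x8
Op 2 fold_right: fold axis v@12; visible region now rows[0,8) x cols[12,16) = 8x4
Op 3 cut(0, 3): punch at orig (0,15); cuts so far [(0, 15)]; region rows[0,8) x cols[12,16) = 8x4
Op 4 cut(0, 2): punch at orig (0,14); cuts so far [(0, 14), (0, 15)]; region rows[0,8) x cols[12,16) = 8x4
Op 5 cut(5, 3): punch at orig (5,15); cuts so far [(0, 14), (0, 15), (5, 15)]; region rows[0,8) x cols[12,16) = 8x4
Unfold 1 (reflect across v@12): 6 holes -> [(0, 8), (0, 9), (0, 14), (0, 15), (5, 8), (5, 15)]
Unfold 2 (reflect across v@8): 12 holes -> [(0, 0), (0, 1), (0, 6), (0, 7), (0, 8), (0, 9), (0, 14), (0, 15), (5, 0), (5, 7), (5, 8), (5, 15)]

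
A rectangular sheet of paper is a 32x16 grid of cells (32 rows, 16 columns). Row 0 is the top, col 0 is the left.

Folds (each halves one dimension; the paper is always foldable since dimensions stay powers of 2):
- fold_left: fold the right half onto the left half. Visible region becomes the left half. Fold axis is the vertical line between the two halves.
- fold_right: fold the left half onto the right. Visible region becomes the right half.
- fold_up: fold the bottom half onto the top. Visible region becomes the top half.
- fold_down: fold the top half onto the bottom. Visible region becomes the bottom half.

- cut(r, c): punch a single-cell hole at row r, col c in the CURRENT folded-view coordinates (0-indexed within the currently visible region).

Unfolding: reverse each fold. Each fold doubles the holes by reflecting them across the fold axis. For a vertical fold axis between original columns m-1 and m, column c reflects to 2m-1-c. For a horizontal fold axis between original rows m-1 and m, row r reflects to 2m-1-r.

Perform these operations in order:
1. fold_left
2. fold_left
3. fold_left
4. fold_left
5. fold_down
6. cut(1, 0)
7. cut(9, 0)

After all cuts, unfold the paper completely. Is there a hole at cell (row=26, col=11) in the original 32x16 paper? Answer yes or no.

Op 1 fold_left: fold axis v@8; visible region now rows[0,32) x cols[0,8) = 32x8
Op 2 fold_left: fold axis v@4; visible region now rows[0,32) x cols[0,4) = 32x4
Op 3 fold_left: fold axis v@2; visible region now rows[0,32) x cols[0,2) = 32x2
Op 4 fold_left: fold axis v@1; visible region now rows[0,32) x cols[0,1) = 32x1
Op 5 fold_down: fold axis h@16; visible region now rows[16,32) x cols[0,1) = 16x1
Op 6 cut(1, 0): punch at orig (17,0); cuts so far [(17, 0)]; region rows[16,32) x cols[0,1) = 16x1
Op 7 cut(9, 0): punch at orig (25,0); cuts so far [(17, 0), (25, 0)]; region rows[16,32) x cols[0,1) = 16x1
Unfold 1 (reflect across h@16): 4 holes -> [(6, 0), (14, 0), (17, 0), (25, 0)]
Unfold 2 (reflect across v@1): 8 holes -> [(6, 0), (6, 1), (14, 0), (14, 1), (17, 0), (17, 1), (25, 0), (25, 1)]
Unfold 3 (reflect across v@2): 16 holes -> [(6, 0), (6, 1), (6, 2), (6, 3), (14, 0), (14, 1), (14, 2), (14, 3), (17, 0), (17, 1), (17, 2), (17, 3), (25, 0), (25, 1), (25, 2), (25, 3)]
Unfold 4 (reflect across v@4): 32 holes -> [(6, 0), (6, 1), (6, 2), (6, 3), (6, 4), (6, 5), (6, 6), (6, 7), (14, 0), (14, 1), (14, 2), (14, 3), (14, 4), (14, 5), (14, 6), (14, 7), (17, 0), (17, 1), (17, 2), (17, 3), (17, 4), (17, 5), (17, 6), (17, 7), (25, 0), (25, 1), (25, 2), (25, 3), (25, 4), (25, 5), (25, 6), (25, 7)]
Unfold 5 (reflect across v@8): 64 holes -> [(6, 0), (6, 1), (6, 2), (6, 3), (6, 4), (6, 5), (6, 6), (6, 7), (6, 8), (6, 9), (6, 10), (6, 11), (6, 12), (6, 13), (6, 14), (6, 15), (14, 0), (14, 1), (14, 2), (14, 3), (14, 4), (14, 5), (14, 6), (14, 7), (14, 8), (14, 9), (14, 10), (14, 11), (14, 12), (14, 13), (14, 14), (14, 15), (17, 0), (17, 1), (17, 2), (17, 3), (17, 4), (17, 5), (17, 6), (17, 7), (17, 8), (17, 9), (17, 10), (17, 11), (17, 12), (17, 13), (17, 14), (17, 15), (25, 0), (25, 1), (25, 2), (25, 3), (25, 4), (25, 5), (25, 6), (25, 7), (25, 8), (25, 9), (25, 10), (25, 11), (25, 12), (25, 13), (25, 14), (25, 15)]
Holes: [(6, 0), (6, 1), (6, 2), (6, 3), (6, 4), (6, 5), (6, 6), (6, 7), (6, 8), (6, 9), (6, 10), (6, 11), (6, 12), (6, 13), (6, 14), (6, 15), (14, 0), (14, 1), (14, 2), (14, 3), (14, 4), (14, 5), (14, 6), (14, 7), (14, 8), (14, 9), (14, 10), (14, 11), (14, 12), (14, 13), (14, 14), (14, 15), (17, 0), (17, 1), (17, 2), (17, 3), (17, 4), (17, 5), (17, 6), (17, 7), (17, 8), (17, 9), (17, 10), (17, 11), (17, 12), (17, 13), (17, 14), (17, 15), (25, 0), (25, 1), (25, 2), (25, 3), (25, 4), (25, 5), (25, 6), (25, 7), (25, 8), (25, 9), (25, 10), (25, 11), (25, 12), (25, 13), (25, 14), (25, 15)]

Answer: no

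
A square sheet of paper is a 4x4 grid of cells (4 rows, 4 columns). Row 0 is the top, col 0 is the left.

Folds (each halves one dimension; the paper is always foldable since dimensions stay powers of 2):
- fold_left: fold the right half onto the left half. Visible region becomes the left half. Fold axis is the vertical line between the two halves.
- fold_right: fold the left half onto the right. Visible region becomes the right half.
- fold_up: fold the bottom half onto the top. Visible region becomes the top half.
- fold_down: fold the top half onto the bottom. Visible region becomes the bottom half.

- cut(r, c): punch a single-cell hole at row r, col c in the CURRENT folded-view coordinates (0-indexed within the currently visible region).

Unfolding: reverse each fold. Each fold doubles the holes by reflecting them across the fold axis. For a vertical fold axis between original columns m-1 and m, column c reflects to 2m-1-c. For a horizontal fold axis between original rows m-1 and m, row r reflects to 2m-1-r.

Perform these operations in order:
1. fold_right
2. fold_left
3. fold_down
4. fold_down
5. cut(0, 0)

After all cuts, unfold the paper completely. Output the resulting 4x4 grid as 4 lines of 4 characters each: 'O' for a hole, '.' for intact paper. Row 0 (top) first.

Op 1 fold_right: fold axis v@2; visible region now rows[0,4) x cols[2,4) = 4x2
Op 2 fold_left: fold axis v@3; visible region now rows[0,4) x cols[2,3) = 4x1
Op 3 fold_down: fold axis h@2; visible region now rows[2,4) x cols[2,3) = 2x1
Op 4 fold_down: fold axis h@3; visible region now rows[3,4) x cols[2,3) = 1x1
Op 5 cut(0, 0): punch at orig (3,2); cuts so far [(3, 2)]; region rows[3,4) x cols[2,3) = 1x1
Unfold 1 (reflect across h@3): 2 holes -> [(2, 2), (3, 2)]
Unfold 2 (reflect across h@2): 4 holes -> [(0, 2), (1, 2), (2, 2), (3, 2)]
Unfold 3 (reflect across v@3): 8 holes -> [(0, 2), (0, 3), (1, 2), (1, 3), (2, 2), (2, 3), (3, 2), (3, 3)]
Unfold 4 (reflect across v@2): 16 holes -> [(0, 0), (0, 1), (0, 2), (0, 3), (1, 0), (1, 1), (1, 2), (1, 3), (2, 0), (2, 1), (2, 2), (2, 3), (3, 0), (3, 1), (3, 2), (3, 3)]

Answer: OOOO
OOOO
OOOO
OOOO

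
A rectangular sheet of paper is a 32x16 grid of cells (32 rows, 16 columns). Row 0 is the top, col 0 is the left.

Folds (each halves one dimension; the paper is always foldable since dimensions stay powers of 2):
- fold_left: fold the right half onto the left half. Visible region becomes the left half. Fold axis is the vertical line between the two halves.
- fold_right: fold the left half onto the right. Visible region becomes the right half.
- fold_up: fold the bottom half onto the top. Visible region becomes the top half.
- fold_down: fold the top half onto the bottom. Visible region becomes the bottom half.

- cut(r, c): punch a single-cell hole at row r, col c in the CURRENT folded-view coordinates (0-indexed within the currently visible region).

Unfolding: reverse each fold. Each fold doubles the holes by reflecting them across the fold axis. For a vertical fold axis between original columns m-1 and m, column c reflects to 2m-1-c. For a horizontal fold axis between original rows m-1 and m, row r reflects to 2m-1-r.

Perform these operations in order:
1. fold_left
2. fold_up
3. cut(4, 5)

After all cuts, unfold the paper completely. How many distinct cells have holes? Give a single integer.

Op 1 fold_left: fold axis v@8; visible region now rows[0,32) x cols[0,8) = 32x8
Op 2 fold_up: fold axis h@16; visible region now rows[0,16) x cols[0,8) = 16x8
Op 3 cut(4, 5): punch at orig (4,5); cuts so far [(4, 5)]; region rows[0,16) x cols[0,8) = 16x8
Unfold 1 (reflect across h@16): 2 holes -> [(4, 5), (27, 5)]
Unfold 2 (reflect across v@8): 4 holes -> [(4, 5), (4, 10), (27, 5), (27, 10)]

Answer: 4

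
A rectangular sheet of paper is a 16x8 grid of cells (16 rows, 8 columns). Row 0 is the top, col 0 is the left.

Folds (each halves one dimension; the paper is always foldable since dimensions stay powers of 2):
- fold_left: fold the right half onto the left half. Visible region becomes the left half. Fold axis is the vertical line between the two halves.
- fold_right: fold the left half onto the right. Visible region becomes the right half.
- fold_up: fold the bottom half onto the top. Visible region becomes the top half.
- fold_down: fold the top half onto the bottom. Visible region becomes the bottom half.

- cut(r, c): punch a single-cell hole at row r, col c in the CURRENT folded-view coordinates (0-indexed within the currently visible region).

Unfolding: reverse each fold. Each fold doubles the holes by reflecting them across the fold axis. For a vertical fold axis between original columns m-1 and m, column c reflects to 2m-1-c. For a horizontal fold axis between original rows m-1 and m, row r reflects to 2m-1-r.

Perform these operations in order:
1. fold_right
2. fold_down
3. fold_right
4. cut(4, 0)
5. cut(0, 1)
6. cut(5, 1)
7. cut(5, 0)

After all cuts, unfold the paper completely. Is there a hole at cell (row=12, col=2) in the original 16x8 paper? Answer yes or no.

Op 1 fold_right: fold axis v@4; visible region now rows[0,16) x cols[4,8) = 16x4
Op 2 fold_down: fold axis h@8; visible region now rows[8,16) x cols[4,8) = 8x4
Op 3 fold_right: fold axis v@6; visible region now rows[8,16) x cols[6,8) = 8x2
Op 4 cut(4, 0): punch at orig (12,6); cuts so far [(12, 6)]; region rows[8,16) x cols[6,8) = 8x2
Op 5 cut(0, 1): punch at orig (8,7); cuts so far [(8, 7), (12, 6)]; region rows[8,16) x cols[6,8) = 8x2
Op 6 cut(5, 1): punch at orig (13,7); cuts so far [(8, 7), (12, 6), (13, 7)]; region rows[8,16) x cols[6,8) = 8x2
Op 7 cut(5, 0): punch at orig (13,6); cuts so far [(8, 7), (12, 6), (13, 6), (13, 7)]; region rows[8,16) x cols[6,8) = 8x2
Unfold 1 (reflect across v@6): 8 holes -> [(8, 4), (8, 7), (12, 5), (12, 6), (13, 4), (13, 5), (13, 6), (13, 7)]
Unfold 2 (reflect across h@8): 16 holes -> [(2, 4), (2, 5), (2, 6), (2, 7), (3, 5), (3, 6), (7, 4), (7, 7), (8, 4), (8, 7), (12, 5), (12, 6), (13, 4), (13, 5), (13, 6), (13, 7)]
Unfold 3 (reflect across v@4): 32 holes -> [(2, 0), (2, 1), (2, 2), (2, 3), (2, 4), (2, 5), (2, 6), (2, 7), (3, 1), (3, 2), (3, 5), (3, 6), (7, 0), (7, 3), (7, 4), (7, 7), (8, 0), (8, 3), (8, 4), (8, 7), (12, 1), (12, 2), (12, 5), (12, 6), (13, 0), (13, 1), (13, 2), (13, 3), (13, 4), (13, 5), (13, 6), (13, 7)]
Holes: [(2, 0), (2, 1), (2, 2), (2, 3), (2, 4), (2, 5), (2, 6), (2, 7), (3, 1), (3, 2), (3, 5), (3, 6), (7, 0), (7, 3), (7, 4), (7, 7), (8, 0), (8, 3), (8, 4), (8, 7), (12, 1), (12, 2), (12, 5), (12, 6), (13, 0), (13, 1), (13, 2), (13, 3), (13, 4), (13, 5), (13, 6), (13, 7)]

Answer: yes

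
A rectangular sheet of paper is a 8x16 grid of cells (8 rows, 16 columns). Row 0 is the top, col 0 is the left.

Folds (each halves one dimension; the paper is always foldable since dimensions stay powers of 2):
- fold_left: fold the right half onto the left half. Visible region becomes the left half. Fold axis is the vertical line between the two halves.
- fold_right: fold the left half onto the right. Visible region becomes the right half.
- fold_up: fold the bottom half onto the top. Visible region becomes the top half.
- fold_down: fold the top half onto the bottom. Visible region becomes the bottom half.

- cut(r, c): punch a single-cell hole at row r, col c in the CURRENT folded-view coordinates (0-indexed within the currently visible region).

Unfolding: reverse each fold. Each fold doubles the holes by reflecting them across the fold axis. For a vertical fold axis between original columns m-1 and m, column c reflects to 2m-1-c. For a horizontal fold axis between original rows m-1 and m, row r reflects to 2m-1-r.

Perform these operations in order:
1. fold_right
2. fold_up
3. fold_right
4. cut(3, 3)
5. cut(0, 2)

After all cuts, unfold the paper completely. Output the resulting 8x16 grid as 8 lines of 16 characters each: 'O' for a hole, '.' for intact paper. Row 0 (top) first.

Op 1 fold_right: fold axis v@8; visible region now rows[0,8) x cols[8,16) = 8x8
Op 2 fold_up: fold axis h@4; visible region now rows[0,4) x cols[8,16) = 4x8
Op 3 fold_right: fold axis v@12; visible region now rows[0,4) x cols[12,16) = 4x4
Op 4 cut(3, 3): punch at orig (3,15); cuts so far [(3, 15)]; region rows[0,4) x cols[12,16) = 4x4
Op 5 cut(0, 2): punch at orig (0,14); cuts so far [(0, 14), (3, 15)]; region rows[0,4) x cols[12,16) = 4x4
Unfold 1 (reflect across v@12): 4 holes -> [(0, 9), (0, 14), (3, 8), (3, 15)]
Unfold 2 (reflect across h@4): 8 holes -> [(0, 9), (0, 14), (3, 8), (3, 15), (4, 8), (4, 15), (7, 9), (7, 14)]
Unfold 3 (reflect across v@8): 16 holes -> [(0, 1), (0, 6), (0, 9), (0, 14), (3, 0), (3, 7), (3, 8), (3, 15), (4, 0), (4, 7), (4, 8), (4, 15), (7, 1), (7, 6), (7, 9), (7, 14)]

Answer: .O....O..O....O.
................
................
O......OO......O
O......OO......O
................
................
.O....O..O....O.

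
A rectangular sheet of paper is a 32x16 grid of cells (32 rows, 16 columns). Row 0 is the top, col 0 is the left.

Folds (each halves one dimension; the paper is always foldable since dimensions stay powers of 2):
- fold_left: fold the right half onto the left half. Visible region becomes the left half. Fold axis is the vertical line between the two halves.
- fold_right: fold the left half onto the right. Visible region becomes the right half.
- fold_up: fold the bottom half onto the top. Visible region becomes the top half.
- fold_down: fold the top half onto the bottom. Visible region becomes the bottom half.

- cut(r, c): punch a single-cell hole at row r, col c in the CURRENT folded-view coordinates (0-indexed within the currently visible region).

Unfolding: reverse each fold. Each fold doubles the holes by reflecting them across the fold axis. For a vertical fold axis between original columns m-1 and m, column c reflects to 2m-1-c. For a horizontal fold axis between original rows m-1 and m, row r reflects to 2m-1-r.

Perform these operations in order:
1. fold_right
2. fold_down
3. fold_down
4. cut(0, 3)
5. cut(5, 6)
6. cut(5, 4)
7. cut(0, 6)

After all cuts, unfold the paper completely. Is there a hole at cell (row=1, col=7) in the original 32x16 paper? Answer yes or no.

Op 1 fold_right: fold axis v@8; visible region now rows[0,32) x cols[8,16) = 32x8
Op 2 fold_down: fold axis h@16; visible region now rows[16,32) x cols[8,16) = 16x8
Op 3 fold_down: fold axis h@24; visible region now rows[24,32) x cols[8,16) = 8x8
Op 4 cut(0, 3): punch at orig (24,11); cuts so far [(24, 11)]; region rows[24,32) x cols[8,16) = 8x8
Op 5 cut(5, 6): punch at orig (29,14); cuts so far [(24, 11), (29, 14)]; region rows[24,32) x cols[8,16) = 8x8
Op 6 cut(5, 4): punch at orig (29,12); cuts so far [(24, 11), (29, 12), (29, 14)]; region rows[24,32) x cols[8,16) = 8x8
Op 7 cut(0, 6): punch at orig (24,14); cuts so far [(24, 11), (24, 14), (29, 12), (29, 14)]; region rows[24,32) x cols[8,16) = 8x8
Unfold 1 (reflect across h@24): 8 holes -> [(18, 12), (18, 14), (23, 11), (23, 14), (24, 11), (24, 14), (29, 12), (29, 14)]
Unfold 2 (reflect across h@16): 16 holes -> [(2, 12), (2, 14), (7, 11), (7, 14), (8, 11), (8, 14), (13, 12), (13, 14), (18, 12), (18, 14), (23, 11), (23, 14), (24, 11), (24, 14), (29, 12), (29, 14)]
Unfold 3 (reflect across v@8): 32 holes -> [(2, 1), (2, 3), (2, 12), (2, 14), (7, 1), (7, 4), (7, 11), (7, 14), (8, 1), (8, 4), (8, 11), (8, 14), (13, 1), (13, 3), (13, 12), (13, 14), (18, 1), (18, 3), (18, 12), (18, 14), (23, 1), (23, 4), (23, 11), (23, 14), (24, 1), (24, 4), (24, 11), (24, 14), (29, 1), (29, 3), (29, 12), (29, 14)]
Holes: [(2, 1), (2, 3), (2, 12), (2, 14), (7, 1), (7, 4), (7, 11), (7, 14), (8, 1), (8, 4), (8, 11), (8, 14), (13, 1), (13, 3), (13, 12), (13, 14), (18, 1), (18, 3), (18, 12), (18, 14), (23, 1), (23, 4), (23, 11), (23, 14), (24, 1), (24, 4), (24, 11), (24, 14), (29, 1), (29, 3), (29, 12), (29, 14)]

Answer: no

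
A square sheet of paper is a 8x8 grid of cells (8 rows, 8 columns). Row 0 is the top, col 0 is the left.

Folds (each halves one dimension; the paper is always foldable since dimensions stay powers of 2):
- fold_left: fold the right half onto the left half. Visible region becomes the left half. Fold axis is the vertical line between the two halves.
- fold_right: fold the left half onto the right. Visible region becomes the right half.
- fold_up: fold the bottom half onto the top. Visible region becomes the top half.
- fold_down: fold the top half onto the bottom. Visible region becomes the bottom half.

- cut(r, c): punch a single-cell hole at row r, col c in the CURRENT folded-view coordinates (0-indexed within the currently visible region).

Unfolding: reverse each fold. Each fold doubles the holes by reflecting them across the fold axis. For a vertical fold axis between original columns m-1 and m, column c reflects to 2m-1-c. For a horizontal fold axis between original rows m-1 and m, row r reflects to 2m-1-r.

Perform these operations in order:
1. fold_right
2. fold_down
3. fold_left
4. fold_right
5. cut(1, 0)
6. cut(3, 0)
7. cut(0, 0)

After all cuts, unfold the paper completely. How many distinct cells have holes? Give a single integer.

Answer: 48

Derivation:
Op 1 fold_right: fold axis v@4; visible region now rows[0,8) x cols[4,8) = 8x4
Op 2 fold_down: fold axis h@4; visible region now rows[4,8) x cols[4,8) = 4x4
Op 3 fold_left: fold axis v@6; visible region now rows[4,8) x cols[4,6) = 4x2
Op 4 fold_right: fold axis v@5; visible region now rows[4,8) x cols[5,6) = 4x1
Op 5 cut(1, 0): punch at orig (5,5); cuts so far [(5, 5)]; region rows[4,8) x cols[5,6) = 4x1
Op 6 cut(3, 0): punch at orig (7,5); cuts so far [(5, 5), (7, 5)]; region rows[4,8) x cols[5,6) = 4x1
Op 7 cut(0, 0): punch at orig (4,5); cuts so far [(4, 5), (5, 5), (7, 5)]; region rows[4,8) x cols[5,6) = 4x1
Unfold 1 (reflect across v@5): 6 holes -> [(4, 4), (4, 5), (5, 4), (5, 5), (7, 4), (7, 5)]
Unfold 2 (reflect across v@6): 12 holes -> [(4, 4), (4, 5), (4, 6), (4, 7), (5, 4), (5, 5), (5, 6), (5, 7), (7, 4), (7, 5), (7, 6), (7, 7)]
Unfold 3 (reflect across h@4): 24 holes -> [(0, 4), (0, 5), (0, 6), (0, 7), (2, 4), (2, 5), (2, 6), (2, 7), (3, 4), (3, 5), (3, 6), (3, 7), (4, 4), (4, 5), (4, 6), (4, 7), (5, 4), (5, 5), (5, 6), (5, 7), (7, 4), (7, 5), (7, 6), (7, 7)]
Unfold 4 (reflect across v@4): 48 holes -> [(0, 0), (0, 1), (0, 2), (0, 3), (0, 4), (0, 5), (0, 6), (0, 7), (2, 0), (2, 1), (2, 2), (2, 3), (2, 4), (2, 5), (2, 6), (2, 7), (3, 0), (3, 1), (3, 2), (3, 3), (3, 4), (3, 5), (3, 6), (3, 7), (4, 0), (4, 1), (4, 2), (4, 3), (4, 4), (4, 5), (4, 6), (4, 7), (5, 0), (5, 1), (5, 2), (5, 3), (5, 4), (5, 5), (5, 6), (5, 7), (7, 0), (7, 1), (7, 2), (7, 3), (7, 4), (7, 5), (7, 6), (7, 7)]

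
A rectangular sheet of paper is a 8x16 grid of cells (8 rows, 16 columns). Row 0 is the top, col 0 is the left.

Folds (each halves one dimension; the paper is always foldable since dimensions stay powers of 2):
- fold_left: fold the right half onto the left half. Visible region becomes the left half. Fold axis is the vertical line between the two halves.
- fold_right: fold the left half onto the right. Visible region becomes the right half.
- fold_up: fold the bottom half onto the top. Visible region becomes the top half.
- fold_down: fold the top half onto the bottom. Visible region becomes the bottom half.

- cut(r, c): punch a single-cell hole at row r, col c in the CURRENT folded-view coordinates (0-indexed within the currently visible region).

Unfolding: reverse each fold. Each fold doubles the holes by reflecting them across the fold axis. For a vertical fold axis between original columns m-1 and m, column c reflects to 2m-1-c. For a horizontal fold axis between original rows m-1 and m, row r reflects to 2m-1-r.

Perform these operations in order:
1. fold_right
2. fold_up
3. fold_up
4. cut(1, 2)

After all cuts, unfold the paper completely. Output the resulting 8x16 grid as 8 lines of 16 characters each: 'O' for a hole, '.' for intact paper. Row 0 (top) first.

Op 1 fold_right: fold axis v@8; visible region now rows[0,8) x cols[8,16) = 8x8
Op 2 fold_up: fold axis h@4; visible region now rows[0,4) x cols[8,16) = 4x8
Op 3 fold_up: fold axis h@2; visible region now rows[0,2) x cols[8,16) = 2x8
Op 4 cut(1, 2): punch at orig (1,10); cuts so far [(1, 10)]; region rows[0,2) x cols[8,16) = 2x8
Unfold 1 (reflect across h@2): 2 holes -> [(1, 10), (2, 10)]
Unfold 2 (reflect across h@4): 4 holes -> [(1, 10), (2, 10), (5, 10), (6, 10)]
Unfold 3 (reflect across v@8): 8 holes -> [(1, 5), (1, 10), (2, 5), (2, 10), (5, 5), (5, 10), (6, 5), (6, 10)]

Answer: ................
.....O....O.....
.....O....O.....
................
................
.....O....O.....
.....O....O.....
................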